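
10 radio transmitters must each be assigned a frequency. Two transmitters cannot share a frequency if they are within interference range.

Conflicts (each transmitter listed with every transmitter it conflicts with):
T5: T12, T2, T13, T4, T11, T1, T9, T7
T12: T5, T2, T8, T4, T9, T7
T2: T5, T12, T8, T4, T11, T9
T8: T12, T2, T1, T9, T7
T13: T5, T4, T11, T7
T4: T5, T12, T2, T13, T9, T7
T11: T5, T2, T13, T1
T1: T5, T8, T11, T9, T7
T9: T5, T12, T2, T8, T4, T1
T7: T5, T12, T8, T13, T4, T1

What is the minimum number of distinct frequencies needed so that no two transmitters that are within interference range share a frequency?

T5, T12, T2, T4, T9 are mutually in conflict, so at least 5 frequencies are needed.
5 frequencies suffice: frequency 1 → {T5, T8}; frequency 2 → {T2, T7}; frequency 3 → {T12, T13, T1}; frequency 4 → {T11, T9}; frequency 5 → {T4}. No two conflicting transmitters share a frequency.

5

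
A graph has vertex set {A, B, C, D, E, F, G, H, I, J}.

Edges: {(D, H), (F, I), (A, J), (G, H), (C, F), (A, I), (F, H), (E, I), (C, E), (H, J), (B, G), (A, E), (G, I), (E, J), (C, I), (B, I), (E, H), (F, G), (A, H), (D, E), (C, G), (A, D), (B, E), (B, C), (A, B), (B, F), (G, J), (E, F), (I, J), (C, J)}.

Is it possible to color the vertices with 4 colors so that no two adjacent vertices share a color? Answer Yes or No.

B, C, E, F, I are pairwise adjacent (a clique of size 5), so at least 5 colors are needed.
So 4 colors are not enough.

No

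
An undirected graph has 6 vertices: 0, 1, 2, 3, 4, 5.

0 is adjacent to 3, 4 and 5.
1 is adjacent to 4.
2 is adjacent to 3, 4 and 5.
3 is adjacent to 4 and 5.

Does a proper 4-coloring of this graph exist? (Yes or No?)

Yes

The chromatic number is 3. 0, 3, 4 form a triangle, so at least 3 colors are needed.
A valid assignment using 3 colors: 0=c, 1=b, 2=c, 3=b, 4=a, 5=a.
Since 4 ≥ 3, a proper 4-coloring certainly exists.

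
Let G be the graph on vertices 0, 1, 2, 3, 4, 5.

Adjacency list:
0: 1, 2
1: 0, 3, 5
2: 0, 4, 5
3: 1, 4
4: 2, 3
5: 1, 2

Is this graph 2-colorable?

The cycle 0-1-3-4-2-0 has odd length 5, so it cannot be 2-colored; at least 3 colors are needed.
So 2 colors are not enough.

No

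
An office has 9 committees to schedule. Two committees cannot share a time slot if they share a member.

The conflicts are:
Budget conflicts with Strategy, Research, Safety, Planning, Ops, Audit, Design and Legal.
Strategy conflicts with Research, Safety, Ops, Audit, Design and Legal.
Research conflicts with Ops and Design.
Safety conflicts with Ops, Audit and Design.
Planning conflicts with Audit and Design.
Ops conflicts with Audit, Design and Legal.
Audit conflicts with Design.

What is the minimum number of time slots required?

Budget, Strategy, Safety, Ops, Audit, Design are mutually in conflict, so at least 6 time slots are needed.
6 time slots suffice: time slot 1 → {Budget}; time slot 2 → {Strategy, Planning}; time slot 3 → {Ops}; time slot 4 → {Design, Legal}; time slot 5 → {Research, Audit}; time slot 6 → {Safety}. No two conflicting committees share a time slot.

6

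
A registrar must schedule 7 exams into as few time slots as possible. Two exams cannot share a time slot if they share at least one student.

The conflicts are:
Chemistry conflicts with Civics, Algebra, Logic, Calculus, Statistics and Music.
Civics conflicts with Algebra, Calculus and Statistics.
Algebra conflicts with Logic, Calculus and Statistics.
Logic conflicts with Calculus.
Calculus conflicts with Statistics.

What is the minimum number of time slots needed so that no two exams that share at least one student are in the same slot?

5

Chemistry, Civics, Algebra, Calculus, Statistics are mutually in conflict, so at least 5 time slots are needed.
A valid assignment using 5 time slots: Chemistry=1, Civics=5, Algebra=3, Logic=4, Calculus=2, Statistics=4, Music=2. No two conflicting exams share a time slot.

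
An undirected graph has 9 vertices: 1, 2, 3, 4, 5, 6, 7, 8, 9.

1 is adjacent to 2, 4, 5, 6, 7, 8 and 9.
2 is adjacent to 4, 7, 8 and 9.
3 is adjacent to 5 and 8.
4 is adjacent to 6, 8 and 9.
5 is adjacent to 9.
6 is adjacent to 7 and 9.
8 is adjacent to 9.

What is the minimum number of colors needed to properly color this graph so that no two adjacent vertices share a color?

1, 2, 4, 8, 9 form a clique, so at least 5 colors are needed.
5 colors suffice: color a → {1, 3}; color b → {7, 9}; color c → {4, 5}; color d → {2, 6}; color e → {8}. Every edge joins two different colors.

5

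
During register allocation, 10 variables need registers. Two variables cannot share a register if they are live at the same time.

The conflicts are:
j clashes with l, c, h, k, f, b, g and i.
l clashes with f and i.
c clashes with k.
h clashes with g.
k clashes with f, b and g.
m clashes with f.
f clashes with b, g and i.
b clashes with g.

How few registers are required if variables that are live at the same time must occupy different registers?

5

j, k, f, b, g all conflict with each other, so at least 5 registers are needed.
5 registers suffice: register 1 → {j, m}; register 2 → {c, h, f}; register 3 → {l, g}; register 4 → {k, i}; register 5 → {b}. No two conflicting variables share a register.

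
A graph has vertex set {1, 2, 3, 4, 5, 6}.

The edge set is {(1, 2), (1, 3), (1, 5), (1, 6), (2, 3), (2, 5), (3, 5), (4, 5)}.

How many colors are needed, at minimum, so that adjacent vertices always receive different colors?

4

1, 2, 3, 5 form a clique, so at least 4 colors are needed.
4 colors suffice: color a → {1, 4}; color b → {5, 6}; color c → {2}; color d → {3}. No two adjacent vertices share a color.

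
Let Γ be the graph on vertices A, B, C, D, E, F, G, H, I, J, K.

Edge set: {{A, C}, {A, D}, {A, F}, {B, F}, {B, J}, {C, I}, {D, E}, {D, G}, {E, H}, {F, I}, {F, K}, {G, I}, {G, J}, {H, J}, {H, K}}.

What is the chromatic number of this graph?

3

The cycle J-B-F-K-H-J has odd length 5, so it cannot be 2-colored; at least 3 colors are needed.
3 colors suffice: color red → {C, D, F, J}; color blue → {A, B, G, H}; color green → {E, I, K}. No two adjacent vertices share a color.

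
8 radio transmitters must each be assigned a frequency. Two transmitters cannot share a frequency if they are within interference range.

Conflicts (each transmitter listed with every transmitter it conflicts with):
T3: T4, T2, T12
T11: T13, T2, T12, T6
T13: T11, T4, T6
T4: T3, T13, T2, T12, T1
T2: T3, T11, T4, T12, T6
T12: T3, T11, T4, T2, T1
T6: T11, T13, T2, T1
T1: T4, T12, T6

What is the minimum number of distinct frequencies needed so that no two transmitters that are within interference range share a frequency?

T3, T4, T2, T12 pairwise conflict, so at least 4 frequencies are needed.
4 frequencies suffice: frequency 1 → {T12, T6}; frequency 2 → {T11, T4}; frequency 3 → {T13, T2, T1}; frequency 4 → {T3}. No two conflicting transmitters share a frequency.

4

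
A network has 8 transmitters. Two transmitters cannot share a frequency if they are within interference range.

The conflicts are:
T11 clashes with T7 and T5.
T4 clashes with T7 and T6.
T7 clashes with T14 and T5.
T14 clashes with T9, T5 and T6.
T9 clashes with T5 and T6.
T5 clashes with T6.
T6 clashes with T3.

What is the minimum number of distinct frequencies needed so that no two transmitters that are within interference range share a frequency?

T14, T9, T5, T6 are mutually in conflict, so at least 4 frequencies are needed.
4 frequencies suffice: frequency 1 → {T7, T6}; frequency 2 → {T4, T5, T3}; frequency 3 → {T11, T14}; frequency 4 → {T9}. Every pair that conflicts lands in different frequencies.

4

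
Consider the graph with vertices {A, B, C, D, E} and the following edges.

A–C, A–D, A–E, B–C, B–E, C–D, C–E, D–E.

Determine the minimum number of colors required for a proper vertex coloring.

A, C, D, E are mutually adjacent (a clique of size 4), so at least 4 colors are needed.
4 colors suffice: color red → {E}; color blue → {C}; color green → {B, D}; color yellow → {A}. Each edge has distinct colors on its endpoints.

4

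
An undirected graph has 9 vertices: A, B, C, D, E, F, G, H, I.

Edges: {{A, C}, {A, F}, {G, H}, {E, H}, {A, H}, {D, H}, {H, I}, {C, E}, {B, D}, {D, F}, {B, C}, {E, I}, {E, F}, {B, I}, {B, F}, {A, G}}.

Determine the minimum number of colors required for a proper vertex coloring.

A, G, H are pairwise adjacent, so at least 3 colors are needed.
3 colors suffice: color 1 → {C, F, H}; color 2 → {A, B, E}; color 3 → {D, G, I}. Each edge has distinct colors on its endpoints.

3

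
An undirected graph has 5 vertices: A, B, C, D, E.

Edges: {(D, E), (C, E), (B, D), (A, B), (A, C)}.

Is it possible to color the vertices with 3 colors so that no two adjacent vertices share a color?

Yes

The chromatic number is 3. The cycle B-A-C-E-D-B has odd length 5, so it cannot be 2-colored; at least 3 colors are needed.
3 colors suffice: color 1 → {C, D}; color 2 → {A, E}; color 3 → {B}.
That is already a proper 3-coloring.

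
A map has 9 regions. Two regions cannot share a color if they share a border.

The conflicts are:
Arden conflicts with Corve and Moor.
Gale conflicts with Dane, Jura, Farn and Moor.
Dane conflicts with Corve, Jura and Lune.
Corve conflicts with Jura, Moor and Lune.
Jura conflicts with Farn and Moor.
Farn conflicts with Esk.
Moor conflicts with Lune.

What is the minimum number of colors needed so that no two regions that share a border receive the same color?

Gale, Jura, Farn pairwise conflict, so at least 3 colors are needed.
One proper 3-coloring: Arden=3, Gale=1, Dane=2, Corve=1, Jura=3, Farn=2, Esk=1, Moor=2, Lune=3. Every pair that conflicts lands in different colors.

3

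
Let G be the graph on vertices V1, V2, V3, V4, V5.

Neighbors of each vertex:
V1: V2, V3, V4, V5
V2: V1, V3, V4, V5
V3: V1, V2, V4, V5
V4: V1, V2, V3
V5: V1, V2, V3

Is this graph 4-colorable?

Yes

The chromatic number is 4. V1, V2, V3, V4 form a clique, so at least 4 colors are needed.
4 colors suffice: color 1 → {V2}; color 2 → {V1}; color 3 → {V3}; color 4 → {V4, V5}.
That is already a proper 4-coloring.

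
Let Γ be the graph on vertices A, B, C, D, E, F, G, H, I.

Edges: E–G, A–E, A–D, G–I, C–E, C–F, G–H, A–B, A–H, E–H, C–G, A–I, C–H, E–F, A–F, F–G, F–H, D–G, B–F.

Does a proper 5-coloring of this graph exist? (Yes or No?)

The chromatic number is 5. C, E, F, G, H form a clique, so at least 5 colors are needed.
5 colors suffice: color 1 → {D, F, I}; color 2 → {A, G}; color 3 → {B, H}; color 4 → {E}; color 5 → {C}.
That is already a proper 5-coloring.

Yes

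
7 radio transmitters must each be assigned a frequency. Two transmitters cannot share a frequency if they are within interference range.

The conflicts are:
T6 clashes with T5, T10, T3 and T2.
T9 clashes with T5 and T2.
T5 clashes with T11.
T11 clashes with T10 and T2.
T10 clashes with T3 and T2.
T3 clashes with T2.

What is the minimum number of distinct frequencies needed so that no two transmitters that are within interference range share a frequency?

4

T6, T10, T3, T2 are mutually in conflict, so at least 4 frequencies are needed.
4 frequencies suffice: T6=3, T9=2, T5=1, T11=3, T10=2, T3=4, T2=1. Every pair that conflicts lands in different frequencies.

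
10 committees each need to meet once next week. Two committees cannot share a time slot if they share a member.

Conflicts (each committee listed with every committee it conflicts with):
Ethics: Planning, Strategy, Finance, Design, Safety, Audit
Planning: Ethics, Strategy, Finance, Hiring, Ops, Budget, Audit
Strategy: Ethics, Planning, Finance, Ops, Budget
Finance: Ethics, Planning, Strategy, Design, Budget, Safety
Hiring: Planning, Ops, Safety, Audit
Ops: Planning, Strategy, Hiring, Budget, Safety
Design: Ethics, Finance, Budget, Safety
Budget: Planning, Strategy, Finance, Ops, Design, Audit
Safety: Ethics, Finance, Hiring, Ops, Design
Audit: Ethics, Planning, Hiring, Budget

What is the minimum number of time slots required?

4

Ethics, Finance, Design, Safety are mutually in conflict, so at least 4 time slots are needed.
4 time slots suffice: time slot 1 → {Planning, Safety}; time slot 2 → {Ethics, Hiring, Budget}; time slot 3 → {Finance, Ops, Audit}; time slot 4 → {Strategy, Design}. No two conflicting committees share a time slot.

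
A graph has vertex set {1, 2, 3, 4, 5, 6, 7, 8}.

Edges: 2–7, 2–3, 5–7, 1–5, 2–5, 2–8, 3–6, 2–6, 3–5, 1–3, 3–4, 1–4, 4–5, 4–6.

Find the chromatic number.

4

1, 3, 4, 5 are mutually adjacent (a clique of size 4), so at least 4 colors are needed.
4 colors suffice: color a → {5, 6, 8}; color b → {2, 4}; color c → {3, 7}; color d → {1}. Each edge has distinct colors on its endpoints.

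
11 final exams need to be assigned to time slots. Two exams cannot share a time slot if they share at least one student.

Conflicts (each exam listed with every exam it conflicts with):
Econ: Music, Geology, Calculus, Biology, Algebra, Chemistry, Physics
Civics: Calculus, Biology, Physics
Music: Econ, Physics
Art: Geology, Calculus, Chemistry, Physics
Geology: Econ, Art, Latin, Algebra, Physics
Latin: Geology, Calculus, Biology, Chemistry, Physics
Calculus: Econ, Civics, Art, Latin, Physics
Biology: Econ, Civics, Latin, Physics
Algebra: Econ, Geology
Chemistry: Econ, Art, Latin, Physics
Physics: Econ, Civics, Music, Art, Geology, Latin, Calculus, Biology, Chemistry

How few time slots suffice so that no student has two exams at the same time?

3

Econ, Music, Physics pairwise conflict, so at least 3 time slots are needed.
A valid assignment using 3 time slots: Econ=2, Civics=2, Music=3, Art=2, Geology=3, Latin=2, Calculus=3, Biology=3, Algebra=1, Chemistry=3, Physics=1. No two conflicting exams share a time slot.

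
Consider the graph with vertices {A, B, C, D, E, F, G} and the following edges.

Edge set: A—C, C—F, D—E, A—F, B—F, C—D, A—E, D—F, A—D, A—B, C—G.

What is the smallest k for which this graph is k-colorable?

A, C, D, F are pairwise adjacent (a clique of size 4), so at least 4 colors are needed.
4 colors suffice: color 1 → {A, G}; color 2 → {B, D}; color 3 → {C, E}; color 4 → {F}. No two adjacent vertices share a color.

4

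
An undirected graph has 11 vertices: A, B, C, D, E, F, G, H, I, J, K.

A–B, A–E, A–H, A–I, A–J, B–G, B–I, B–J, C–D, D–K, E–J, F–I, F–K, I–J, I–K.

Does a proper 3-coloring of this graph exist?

No

A, B, I, J are mutually adjacent (a clique of size 4), so at least 4 colors are needed.
So 3 colors are not enough.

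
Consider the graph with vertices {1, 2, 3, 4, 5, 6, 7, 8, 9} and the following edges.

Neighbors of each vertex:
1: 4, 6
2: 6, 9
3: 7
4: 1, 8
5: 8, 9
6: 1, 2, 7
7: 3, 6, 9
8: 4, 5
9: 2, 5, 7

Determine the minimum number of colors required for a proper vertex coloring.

The cycle 8-5-9-7-6-1-4-8 has odd length 7, so it cannot be 2-colored; at least 3 colors are needed.
One proper 3-coloring: 1=a, 2=a, 3=b, 4=c, 5=a, 6=b, 7=a, 8=b, 9=b. Each edge has distinct colors on its endpoints.

3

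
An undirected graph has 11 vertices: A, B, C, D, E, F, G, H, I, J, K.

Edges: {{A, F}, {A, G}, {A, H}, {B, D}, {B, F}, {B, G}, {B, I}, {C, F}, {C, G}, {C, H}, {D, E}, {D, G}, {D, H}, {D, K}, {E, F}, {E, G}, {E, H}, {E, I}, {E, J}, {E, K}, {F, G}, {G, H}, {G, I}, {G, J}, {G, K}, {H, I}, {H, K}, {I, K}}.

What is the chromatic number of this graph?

5

E, G, H, I, K are pairwise adjacent (a clique of size 5), so at least 5 colors are needed.
5 colors suffice: color red → {G}; color blue → {F, H, J}; color green → {A, B, C, E}; color yellow → {K}; color purple → {D, I}. Every edge joins two different colors.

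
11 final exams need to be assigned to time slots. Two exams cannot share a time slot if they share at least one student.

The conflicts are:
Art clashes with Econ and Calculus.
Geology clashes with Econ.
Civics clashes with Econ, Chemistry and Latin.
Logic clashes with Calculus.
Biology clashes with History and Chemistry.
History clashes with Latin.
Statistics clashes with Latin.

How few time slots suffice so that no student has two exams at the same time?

The cycle Biology-Chemistry-Civics-Latin-History-Biology has odd length 5, so it cannot be 2-colored; at least 3 time slots are needed.
A valid assignment using 3 time slots: Art=2, Geology=2, Civics=2, Logic=2, Econ=1, Biology=3, History=2, Chemistry=1, Calculus=1, Statistics=2, Latin=1. No two conflicting exams share a time slot.

3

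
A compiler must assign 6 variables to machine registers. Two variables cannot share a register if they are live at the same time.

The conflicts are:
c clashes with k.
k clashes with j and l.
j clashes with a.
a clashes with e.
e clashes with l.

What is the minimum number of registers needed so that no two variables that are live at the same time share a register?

3

The cycle l-e-a-j-k-l has odd length 5, so it cannot be 2-colored; at least 3 registers are needed.
3 registers suffice: register 1 → {k, a}; register 2 → {c, j, e}; register 3 → {l}. Every pair that conflicts lands in different registers.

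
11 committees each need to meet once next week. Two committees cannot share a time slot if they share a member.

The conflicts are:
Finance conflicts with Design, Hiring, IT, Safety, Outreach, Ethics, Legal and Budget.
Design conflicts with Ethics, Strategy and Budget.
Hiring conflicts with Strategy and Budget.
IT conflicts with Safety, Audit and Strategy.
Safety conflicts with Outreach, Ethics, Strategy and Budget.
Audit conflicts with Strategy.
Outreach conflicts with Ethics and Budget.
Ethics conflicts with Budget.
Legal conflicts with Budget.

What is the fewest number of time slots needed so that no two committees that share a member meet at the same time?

5

Finance, Safety, Outreach, Ethics, Budget pairwise conflict, so at least 5 time slots are needed.
5 time slots suffice: time slot 1 → {Finance, Strategy}; time slot 2 → {IT, Budget}; time slot 3 → {Design, Hiring, Safety, Audit, Legal}; time slot 4 → {Ethics}; time slot 5 → {Outreach}. No two conflicting committees share a time slot.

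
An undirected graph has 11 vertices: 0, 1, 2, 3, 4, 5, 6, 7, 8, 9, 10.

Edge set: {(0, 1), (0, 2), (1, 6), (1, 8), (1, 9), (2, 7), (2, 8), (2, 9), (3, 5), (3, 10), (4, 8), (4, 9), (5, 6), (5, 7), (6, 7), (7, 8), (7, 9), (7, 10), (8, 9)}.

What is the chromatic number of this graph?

4

2, 7, 8, 9 form a clique, so at least 4 colors are needed.
A valid assignment using 4 colors: 0=blue, 1=red, 2=yellow, 3=red, 4=red, 5=blue, 6=green, 7=red, 8=blue, 9=green, 10=blue. Every edge joins two different colors.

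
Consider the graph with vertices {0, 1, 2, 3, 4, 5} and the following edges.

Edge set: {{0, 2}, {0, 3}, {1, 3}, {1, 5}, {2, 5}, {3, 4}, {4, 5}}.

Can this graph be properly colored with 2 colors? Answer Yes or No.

No

The cycle 2-0-3-1-5-2 has odd length 5, so it cannot be 2-colored; at least 3 colors are needed.
So 2 colors are not enough.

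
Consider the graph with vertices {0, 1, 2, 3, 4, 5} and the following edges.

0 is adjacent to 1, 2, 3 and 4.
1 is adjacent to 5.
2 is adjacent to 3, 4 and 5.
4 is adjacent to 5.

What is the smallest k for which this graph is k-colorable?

3

2, 4, 5 are mutually adjacent, so at least 3 colors are needed.
3 colors suffice: color red → {1, 2}; color blue → {0, 5}; color green → {3, 4}. Each edge has distinct colors on its endpoints.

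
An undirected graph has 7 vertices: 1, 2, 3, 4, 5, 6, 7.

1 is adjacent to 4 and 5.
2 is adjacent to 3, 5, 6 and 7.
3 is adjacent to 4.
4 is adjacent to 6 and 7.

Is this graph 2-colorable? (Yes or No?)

The cycle 5-2-3-4-1-5 has odd length 5, so it cannot be 2-colored; at least 3 colors are needed.
So 2 colors are not enough.

No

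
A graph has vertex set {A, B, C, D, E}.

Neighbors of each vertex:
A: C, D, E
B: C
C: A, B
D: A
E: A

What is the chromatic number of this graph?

2

A and E are adjacent, so at least 2 colors are needed.
2 colors suffice: color 1 → {A, B}; color 2 → {C, D, E}. Every edge joins two different colors.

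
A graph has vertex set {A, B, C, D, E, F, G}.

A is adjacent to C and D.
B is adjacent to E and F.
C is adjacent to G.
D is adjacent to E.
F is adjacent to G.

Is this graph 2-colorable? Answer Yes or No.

The cycle B-F-G-C-A-D-E-B has odd length 7, so it cannot be 2-colored; at least 3 colors are needed.
So 2 colors are not enough.

No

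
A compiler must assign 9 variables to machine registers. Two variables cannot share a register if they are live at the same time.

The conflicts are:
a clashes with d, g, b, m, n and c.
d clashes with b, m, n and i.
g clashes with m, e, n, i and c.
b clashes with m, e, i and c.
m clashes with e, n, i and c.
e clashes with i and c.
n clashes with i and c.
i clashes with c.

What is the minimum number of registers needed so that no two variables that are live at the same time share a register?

b, m, e, i, c are mutually in conflict, so at least 5 registers are needed.
5 registers suffice: register 1 → {m}; register 2 → {d, c}; register 3 → {a, i}; register 4 → {g, b}; register 5 → {e, n}. Each listed conflict is separated.

5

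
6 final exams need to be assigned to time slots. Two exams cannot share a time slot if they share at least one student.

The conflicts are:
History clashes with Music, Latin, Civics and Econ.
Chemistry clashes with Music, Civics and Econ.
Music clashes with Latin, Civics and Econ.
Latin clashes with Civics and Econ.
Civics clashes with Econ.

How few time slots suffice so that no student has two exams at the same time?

5

History, Music, Latin, Civics, Econ pairwise conflict, so at least 5 time slots are needed.
5 time slots suffice: time slot 1 → {Music}; time slot 2 → {Econ}; time slot 3 → {Civics}; time slot 4 → {History, Chemistry}; time slot 5 → {Latin}. No two conflicting exams share a time slot.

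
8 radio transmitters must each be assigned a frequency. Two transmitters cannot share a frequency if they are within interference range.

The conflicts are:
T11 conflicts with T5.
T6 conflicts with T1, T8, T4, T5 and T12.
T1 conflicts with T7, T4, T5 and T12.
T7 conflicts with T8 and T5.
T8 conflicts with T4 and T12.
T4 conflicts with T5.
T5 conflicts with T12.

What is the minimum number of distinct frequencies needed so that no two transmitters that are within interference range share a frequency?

4

T6, T1, T5, T12 pairwise conflict, so at least 4 frequencies are needed.
A valid assignment using 4 frequencies: T11=2, T6=2, T1=3, T7=2, T8=1, T4=4, T5=1, T12=4. Each listed conflict is separated.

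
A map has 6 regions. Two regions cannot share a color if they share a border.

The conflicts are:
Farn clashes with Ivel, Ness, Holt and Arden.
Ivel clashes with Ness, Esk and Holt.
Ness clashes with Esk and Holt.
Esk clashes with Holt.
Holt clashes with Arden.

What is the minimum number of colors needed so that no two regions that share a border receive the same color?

4

Farn, Ivel, Ness, Holt all conflict with each other, so at least 4 colors are needed.
4 colors suffice: Farn=2, Ivel=4, Ness=3, Esk=2, Holt=1, Arden=3. No two conflicting regions share a color.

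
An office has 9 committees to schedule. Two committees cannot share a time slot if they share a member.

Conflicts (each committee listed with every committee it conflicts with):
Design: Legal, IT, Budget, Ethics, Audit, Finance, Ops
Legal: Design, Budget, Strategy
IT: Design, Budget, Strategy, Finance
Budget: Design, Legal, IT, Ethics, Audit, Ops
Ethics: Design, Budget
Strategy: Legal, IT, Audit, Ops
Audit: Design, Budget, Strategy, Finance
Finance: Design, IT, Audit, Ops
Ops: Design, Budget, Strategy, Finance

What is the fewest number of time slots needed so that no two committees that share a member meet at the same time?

Design, Legal, Budget are mutually in conflict, so at least 3 time slots are needed.
A valid assignment using 3 time slots: Design=1, Legal=3, IT=3, Budget=2, Ethics=3, Strategy=1, Audit=3, Finance=2, Ops=3. No two conflicting committees share a time slot.

3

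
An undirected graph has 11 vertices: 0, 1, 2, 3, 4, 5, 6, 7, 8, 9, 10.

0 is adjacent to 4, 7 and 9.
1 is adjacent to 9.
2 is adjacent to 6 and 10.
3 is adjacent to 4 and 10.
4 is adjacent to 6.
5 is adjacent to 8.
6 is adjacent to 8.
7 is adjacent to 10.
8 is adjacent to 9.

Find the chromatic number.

3

The cycle 4-6-2-10-3-4 has odd length 5, so it cannot be 2-colored; at least 3 colors are needed.
A valid assignment using 3 colors: 0=red, 1=red, 2=blue, 3=green, 4=blue, 5=blue, 6=green, 7=blue, 8=red, 9=blue, 10=red. Each edge has distinct colors on its endpoints.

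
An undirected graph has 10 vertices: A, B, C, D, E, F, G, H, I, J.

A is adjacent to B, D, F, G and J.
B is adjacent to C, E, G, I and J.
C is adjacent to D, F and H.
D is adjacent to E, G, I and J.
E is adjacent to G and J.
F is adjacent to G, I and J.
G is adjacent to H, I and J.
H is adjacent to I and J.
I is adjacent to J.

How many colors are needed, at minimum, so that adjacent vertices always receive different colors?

4

F, G, I, J are pairwise adjacent (a clique of size 4), so at least 4 colors are needed.
4 colors suffice: color 1 → {C, J}; color 2 → {G}; color 3 → {B, D, F, H}; color 4 → {A, E, I}. Each edge has distinct colors on its endpoints.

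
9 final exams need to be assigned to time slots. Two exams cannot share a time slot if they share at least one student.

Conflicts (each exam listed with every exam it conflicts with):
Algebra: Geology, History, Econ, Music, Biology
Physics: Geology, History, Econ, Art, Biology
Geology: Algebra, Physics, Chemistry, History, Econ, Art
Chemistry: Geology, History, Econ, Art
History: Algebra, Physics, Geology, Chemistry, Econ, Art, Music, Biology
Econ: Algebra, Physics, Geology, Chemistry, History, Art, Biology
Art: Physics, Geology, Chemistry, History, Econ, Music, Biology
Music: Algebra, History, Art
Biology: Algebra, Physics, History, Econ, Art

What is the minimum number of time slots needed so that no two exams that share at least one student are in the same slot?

5

Geology, Chemistry, History, Econ, Art pairwise conflict, so at least 5 time slots are needed.
5 time slots suffice: time slot 1 → {History}; time slot 2 → {Algebra, Art}; time slot 3 → {Econ, Music}; time slot 4 → {Geology, Biology}; time slot 5 → {Physics, Chemistry}. No two conflicting exams share a time slot.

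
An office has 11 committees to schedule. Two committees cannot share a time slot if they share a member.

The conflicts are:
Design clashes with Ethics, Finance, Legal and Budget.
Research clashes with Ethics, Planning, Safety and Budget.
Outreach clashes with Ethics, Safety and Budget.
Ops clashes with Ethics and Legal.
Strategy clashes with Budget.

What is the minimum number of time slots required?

2

Outreach and Budget conflict, so at least 2 time slots are needed.
A valid assignment using 2 time slots: Design=2, Research=2, Outreach=2, Ops=2, Ethics=1, Planning=1, Finance=1, Legal=1, Safety=1, Strategy=2, Budget=1. Each listed conflict is separated.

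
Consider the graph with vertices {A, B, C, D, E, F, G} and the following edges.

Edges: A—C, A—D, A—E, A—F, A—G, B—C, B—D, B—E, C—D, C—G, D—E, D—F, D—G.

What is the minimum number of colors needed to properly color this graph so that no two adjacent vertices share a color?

A, C, D, G are mutually adjacent (a clique of size 4), so at least 4 colors are needed.
4 colors suffice: A=2, B=2, C=3, D=1, E=3, F=3, G=4. No two adjacent vertices share a color.

4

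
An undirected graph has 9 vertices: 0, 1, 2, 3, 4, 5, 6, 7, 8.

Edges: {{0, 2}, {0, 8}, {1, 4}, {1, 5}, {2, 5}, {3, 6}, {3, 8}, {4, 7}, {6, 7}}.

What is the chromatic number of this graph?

3

The cycle 8-3-6-7-4-1-5-2-0-8 has odd length 9, so it cannot be 2-colored; at least 3 colors are needed.
3 colors suffice: color red → {2, 4, 6, 8}; color blue → {0, 3, 5, 7}; color green → {1}. Every edge joins two different colors.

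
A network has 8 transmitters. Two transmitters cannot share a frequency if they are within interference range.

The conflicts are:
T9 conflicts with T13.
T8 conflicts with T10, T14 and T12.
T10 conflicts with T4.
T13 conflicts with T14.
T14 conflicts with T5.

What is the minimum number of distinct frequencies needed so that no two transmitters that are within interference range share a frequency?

2

T8 and T14 conflict, so at least 2 frequencies are needed.
Using 2 frequencies: T9=1, T8=2, T10=1, T13=2, T14=1, T4=2, T12=1, T5=2. No two conflicting transmitters share a frequency.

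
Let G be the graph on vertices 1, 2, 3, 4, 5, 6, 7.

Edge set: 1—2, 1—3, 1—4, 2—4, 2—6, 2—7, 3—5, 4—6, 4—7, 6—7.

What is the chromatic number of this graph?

2, 4, 6, 7 are pairwise adjacent (a clique of size 4), so at least 4 colors are needed.
4 colors suffice: 1=c, 2=a, 3=a, 4=b, 5=b, 6=d, 7=c. Every edge joins two different colors.

4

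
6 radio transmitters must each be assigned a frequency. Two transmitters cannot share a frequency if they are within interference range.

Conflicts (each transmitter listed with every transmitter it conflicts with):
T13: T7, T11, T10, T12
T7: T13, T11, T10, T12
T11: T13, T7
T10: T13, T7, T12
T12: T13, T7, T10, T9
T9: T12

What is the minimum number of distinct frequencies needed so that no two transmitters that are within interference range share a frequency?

4

T13, T7, T10, T12 all conflict with each other, so at least 4 frequencies are needed.
A valid assignment using 4 frequencies: T13=2, T7=1, T11=3, T10=4, T12=3, T9=1. No two conflicting transmitters share a frequency.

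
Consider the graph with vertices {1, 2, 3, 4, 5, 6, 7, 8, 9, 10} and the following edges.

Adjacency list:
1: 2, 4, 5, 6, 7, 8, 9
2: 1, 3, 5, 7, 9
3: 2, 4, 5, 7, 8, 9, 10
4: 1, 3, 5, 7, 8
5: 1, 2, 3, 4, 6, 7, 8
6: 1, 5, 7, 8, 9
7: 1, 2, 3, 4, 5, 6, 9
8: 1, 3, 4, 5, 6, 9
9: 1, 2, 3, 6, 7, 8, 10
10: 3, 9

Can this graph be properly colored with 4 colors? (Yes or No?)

Yes

The chromatic number is 4. 1, 4, 5, 8 are pairwise adjacent (a clique of size 4), so at least 4 colors are needed.
A valid assignment using 4 colors: 1=c, 2=d, 3=c, 4=d, 5=b, 6=d, 7=a, 8=a, 9=b, 10=a.
That is already a proper 4-coloring.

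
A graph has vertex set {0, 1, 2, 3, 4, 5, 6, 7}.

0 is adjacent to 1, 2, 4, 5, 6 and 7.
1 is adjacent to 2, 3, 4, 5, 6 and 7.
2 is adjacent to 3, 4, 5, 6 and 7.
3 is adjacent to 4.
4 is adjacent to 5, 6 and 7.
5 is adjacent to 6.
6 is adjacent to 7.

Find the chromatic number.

6

0, 1, 2, 4, 5, 6 form a clique, so at least 6 colors are needed.
6 colors suffice: color a → {2}; color b → {1}; color c → {4}; color d → {0, 3}; color e → {6}; color f → {5, 7}. Each edge has distinct colors on its endpoints.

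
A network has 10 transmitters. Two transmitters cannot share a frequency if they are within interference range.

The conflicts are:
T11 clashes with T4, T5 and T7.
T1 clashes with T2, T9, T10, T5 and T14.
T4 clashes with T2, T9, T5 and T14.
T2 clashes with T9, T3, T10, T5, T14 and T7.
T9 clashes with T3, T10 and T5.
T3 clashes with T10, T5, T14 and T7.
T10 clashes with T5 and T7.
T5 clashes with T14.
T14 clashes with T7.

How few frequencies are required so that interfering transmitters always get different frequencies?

T2, T9, T3, T10, T5 pairwise conflict, so at least 5 frequencies are needed.
5 frequencies suffice: T11=2, T1=4, T4=4, T2=2, T9=3, T3=4, T10=5, T5=1, T14=3, T7=1. Every pair that conflicts lands in different frequencies.

5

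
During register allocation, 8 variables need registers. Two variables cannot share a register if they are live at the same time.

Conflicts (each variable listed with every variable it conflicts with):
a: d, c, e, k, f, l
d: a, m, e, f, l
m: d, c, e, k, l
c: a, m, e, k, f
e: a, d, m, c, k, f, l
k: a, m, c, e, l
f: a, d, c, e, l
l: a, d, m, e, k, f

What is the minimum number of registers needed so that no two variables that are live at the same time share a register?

5

a, d, e, f, l all conflict with each other, so at least 5 registers are needed.
A valid assignment using 5 registers: a=2, d=5, m=2, c=3, e=1, k=4, f=4, l=3. Each listed conflict is separated.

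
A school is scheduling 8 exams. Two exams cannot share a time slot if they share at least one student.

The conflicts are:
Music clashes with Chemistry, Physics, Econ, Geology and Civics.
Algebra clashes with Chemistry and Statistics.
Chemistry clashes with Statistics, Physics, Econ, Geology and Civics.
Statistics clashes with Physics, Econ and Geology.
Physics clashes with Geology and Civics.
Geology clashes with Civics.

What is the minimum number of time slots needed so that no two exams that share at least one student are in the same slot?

5

Music, Chemistry, Physics, Geology, Civics all conflict with each other, so at least 5 time slots are needed.
5 time slots suffice: time slot 1 → {Chemistry}; time slot 2 → {Music, Statistics}; time slot 3 → {Algebra, Physics, Econ}; time slot 4 → {Geology}; time slot 5 → {Civics}. No two conflicting exams share a time slot.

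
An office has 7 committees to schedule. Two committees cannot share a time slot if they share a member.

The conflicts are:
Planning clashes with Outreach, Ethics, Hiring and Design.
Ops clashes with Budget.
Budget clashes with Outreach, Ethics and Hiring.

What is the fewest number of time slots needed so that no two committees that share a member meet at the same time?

Planning and Hiring conflict, so at least 2 time slots are needed.
Using 2 time slots: Planning=1, Ops=2, Budget=1, Outreach=2, Ethics=2, Hiring=2, Design=2. Every pair that conflicts lands in different time slots.

2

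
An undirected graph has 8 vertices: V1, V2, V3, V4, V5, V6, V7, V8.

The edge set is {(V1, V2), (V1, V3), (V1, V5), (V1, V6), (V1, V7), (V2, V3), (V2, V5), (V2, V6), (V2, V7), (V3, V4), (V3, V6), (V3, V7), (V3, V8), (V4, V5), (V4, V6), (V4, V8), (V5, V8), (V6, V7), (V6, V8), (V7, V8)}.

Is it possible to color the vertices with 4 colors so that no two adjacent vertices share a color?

No

V1, V2, V3, V6, V7 form a clique, so at least 5 colors are needed.
So 4 colors are not enough.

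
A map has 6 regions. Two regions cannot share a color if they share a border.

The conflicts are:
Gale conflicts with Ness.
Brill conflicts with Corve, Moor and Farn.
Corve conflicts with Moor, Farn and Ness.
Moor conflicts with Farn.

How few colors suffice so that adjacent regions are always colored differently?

Brill, Corve, Moor, Farn are mutually in conflict, so at least 4 colors are needed.
4 colors suffice: Gale=1, Brill=3, Corve=1, Moor=2, Farn=4, Ness=2. Each listed conflict is separated.

4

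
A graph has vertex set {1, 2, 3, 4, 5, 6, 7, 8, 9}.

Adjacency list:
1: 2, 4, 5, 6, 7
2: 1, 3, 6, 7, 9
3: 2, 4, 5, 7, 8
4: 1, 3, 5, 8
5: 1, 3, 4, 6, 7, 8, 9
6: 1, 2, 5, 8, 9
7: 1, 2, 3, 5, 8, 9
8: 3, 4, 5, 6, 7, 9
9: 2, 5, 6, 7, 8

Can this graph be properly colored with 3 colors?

3, 4, 5, 8 form a clique, so at least 4 colors are needed.
So 3 colors are not enough.

No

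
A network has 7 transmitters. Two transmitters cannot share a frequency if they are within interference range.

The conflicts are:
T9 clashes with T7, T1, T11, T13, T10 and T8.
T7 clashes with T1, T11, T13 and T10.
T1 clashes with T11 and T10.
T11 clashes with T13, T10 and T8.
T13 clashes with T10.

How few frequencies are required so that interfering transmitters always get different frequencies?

T9, T7, T1, T11, T10 pairwise conflict, so at least 5 frequencies are needed.
5 frequencies suffice: T9=1, T7=3, T1=5, T11=2, T13=5, T10=4, T8=3. Each listed conflict is separated.

5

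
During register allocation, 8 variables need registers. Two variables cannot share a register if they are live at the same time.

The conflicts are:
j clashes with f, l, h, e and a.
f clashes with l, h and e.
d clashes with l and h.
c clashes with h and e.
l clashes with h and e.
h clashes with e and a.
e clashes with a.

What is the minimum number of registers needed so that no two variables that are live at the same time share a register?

j, f, l, h, e all conflict with each other, so at least 5 registers are needed.
5 registers suffice: register 1 → {h}; register 2 → {d, e}; register 3 → {j, c}; register 4 → {l, a}; register 5 → {f}. Every pair that conflicts lands in different registers.

5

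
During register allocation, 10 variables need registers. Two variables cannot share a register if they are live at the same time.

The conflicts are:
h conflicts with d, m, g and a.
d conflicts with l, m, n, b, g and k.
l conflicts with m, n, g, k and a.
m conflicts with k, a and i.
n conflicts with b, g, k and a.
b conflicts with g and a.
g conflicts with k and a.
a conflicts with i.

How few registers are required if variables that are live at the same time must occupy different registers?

5

d, l, n, g, k all conflict with each other, so at least 5 registers are needed.
5 registers suffice: register 1 → {d, a}; register 2 → {m, g}; register 3 → {h, n, i}; register 4 → {l, b}; register 5 → {k}. Each listed conflict is separated.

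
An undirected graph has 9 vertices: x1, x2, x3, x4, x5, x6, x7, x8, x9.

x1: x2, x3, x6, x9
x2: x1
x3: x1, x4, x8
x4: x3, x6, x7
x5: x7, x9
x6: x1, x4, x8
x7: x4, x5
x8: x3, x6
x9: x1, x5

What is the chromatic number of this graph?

x5 and x7 are adjacent, so at least 2 colors are needed.
2 colors suffice: color 1 → {x1, x4, x5, x8}; color 2 → {x2, x3, x6, x7, x9}. Each edge has distinct colors on its endpoints.

2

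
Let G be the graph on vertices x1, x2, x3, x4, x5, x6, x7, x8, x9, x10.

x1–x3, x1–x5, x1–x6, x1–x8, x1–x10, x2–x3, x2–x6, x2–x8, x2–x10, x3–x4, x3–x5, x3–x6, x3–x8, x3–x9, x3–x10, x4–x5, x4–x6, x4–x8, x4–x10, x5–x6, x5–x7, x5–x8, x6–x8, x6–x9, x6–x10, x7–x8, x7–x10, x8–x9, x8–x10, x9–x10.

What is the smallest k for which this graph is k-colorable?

5

x3, x4, x5, x6, x8 form a clique, so at least 5 colors are needed.
A valid assignment using 5 colors: x1=P, x2=P, x3=G, x4=P, x5=Y, x6=B, x7=B, x8=R, x9=P, x10=Y. No two adjacent vertices share a color.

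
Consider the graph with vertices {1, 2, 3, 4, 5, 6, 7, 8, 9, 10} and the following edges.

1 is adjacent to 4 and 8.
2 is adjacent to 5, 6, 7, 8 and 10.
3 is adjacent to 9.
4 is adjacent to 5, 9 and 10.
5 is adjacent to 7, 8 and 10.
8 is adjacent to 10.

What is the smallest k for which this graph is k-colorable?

2, 5, 8, 10 are mutually adjacent (a clique of size 4), so at least 4 colors are needed.
One proper 4-coloring: 1=a, 2=b, 3=b, 4=b, 5=a, 6=a, 7=c, 8=d, 9=a, 10=c. Each edge has distinct colors on its endpoints.

4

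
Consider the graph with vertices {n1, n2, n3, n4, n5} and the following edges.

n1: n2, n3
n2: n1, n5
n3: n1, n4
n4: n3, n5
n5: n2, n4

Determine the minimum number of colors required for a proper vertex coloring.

3

The cycle n4-n3-n1-n2-n5-n4 has odd length 5, so it cannot be 2-colored; at least 3 colors are needed.
A valid assignment using 3 colors: n1=1, n2=3, n3=2, n4=1, n5=2. No two adjacent vertices share a color.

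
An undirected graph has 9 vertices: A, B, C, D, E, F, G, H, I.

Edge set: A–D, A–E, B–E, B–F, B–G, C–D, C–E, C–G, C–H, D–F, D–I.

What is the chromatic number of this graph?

3

The cycle F-B-E-A-D-F has odd length 5, so it cannot be 2-colored; at least 3 colors are needed.
3 colors suffice: A=2, B=2, C=2, D=1, E=1, F=3, G=1, H=1, I=2. No two adjacent vertices share a color.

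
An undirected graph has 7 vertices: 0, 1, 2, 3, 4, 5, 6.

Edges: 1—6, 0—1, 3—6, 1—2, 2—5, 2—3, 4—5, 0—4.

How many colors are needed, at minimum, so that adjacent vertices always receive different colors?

The cycle 5-4-0-1-2-5 has odd length 5, so it cannot be 2-colored; at least 3 colors are needed.
One proper 3-coloring: 0=b, 1=a, 2=b, 3=a, 4=c, 5=a, 6=b. Each edge has distinct colors on its endpoints.

3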